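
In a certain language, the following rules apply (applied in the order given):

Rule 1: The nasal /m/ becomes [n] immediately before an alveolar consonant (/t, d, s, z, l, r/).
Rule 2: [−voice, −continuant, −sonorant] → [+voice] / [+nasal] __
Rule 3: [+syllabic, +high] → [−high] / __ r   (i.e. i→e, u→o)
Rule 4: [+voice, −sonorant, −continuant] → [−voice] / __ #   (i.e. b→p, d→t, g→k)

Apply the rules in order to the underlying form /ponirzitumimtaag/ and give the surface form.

ponerzitumindaak

Rule 1 (nasal place assimilation): /m/ precedes the alveolar consonant /t/, so it assimilates in place to [n]. /ponirzitumimtaag/ → ponirzitumintaag.
Rule 2 (post-nasal voicing): /t/ is a voiceless stop immediately after the nasal /n/, so it voices to [d]. /ponirzitumintaag/ → ponirzitumindaag.
Rule 3 (pre-rhotic lowering): /i/ is a high vowel immediately before /r/, so it lowers to [e]. /ponirzitumindaag/ → ponerzitumindaag.
Rule 4 (final devoicing): /g/ is a voiced stop in word-final position, so it devoices to [k]. /ponerzitumindaag/ → ponerzitumindaak.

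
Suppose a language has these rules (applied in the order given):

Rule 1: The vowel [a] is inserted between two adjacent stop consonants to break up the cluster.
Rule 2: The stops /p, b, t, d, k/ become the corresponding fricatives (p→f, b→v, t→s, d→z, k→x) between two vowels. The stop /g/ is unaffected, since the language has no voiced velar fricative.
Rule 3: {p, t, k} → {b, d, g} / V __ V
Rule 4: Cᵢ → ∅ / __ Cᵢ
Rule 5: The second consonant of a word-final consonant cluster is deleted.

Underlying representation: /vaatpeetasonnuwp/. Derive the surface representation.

Rule 1 (stop-cluster a-epenthesis): /t/ and /p/ form a stop–stop cluster, so [a] is inserted between them. /vaatpeetasonnuwp/ → vaatapeetasonnuwp.
Rule 2 (intervocalic spirantization): /t/ is a stop between vowels /a/ and /a/, so it spirantizes to the fricative [s]. /p/ is a stop between vowels /a/ and /e/, so it spirantizes to the fricative [f]. /t/ is a stop between vowels /e/ and /a/, so it spirantizes to the fricative [s]. /vaatapeetasonnuwp/ → vaasafeesasonnuwp.
Rule 3 (intervocalic voicing): no segment meets the environment; /vaasafeesasonnuwp/ is unchanged.
Rule 4 (degemination): /nn/ is a geminate; the first /n/ deletes. /vaasafeesasonnuwp/ → vaasafeesasonuwp.
Rule 5 (final cluster simplification): /p/ is the second consonant of a word-final cluster /wp/, so it deletes. /vaasafeesasonuwp/ → vaasafeesasonuw.

vaasafeesasonuw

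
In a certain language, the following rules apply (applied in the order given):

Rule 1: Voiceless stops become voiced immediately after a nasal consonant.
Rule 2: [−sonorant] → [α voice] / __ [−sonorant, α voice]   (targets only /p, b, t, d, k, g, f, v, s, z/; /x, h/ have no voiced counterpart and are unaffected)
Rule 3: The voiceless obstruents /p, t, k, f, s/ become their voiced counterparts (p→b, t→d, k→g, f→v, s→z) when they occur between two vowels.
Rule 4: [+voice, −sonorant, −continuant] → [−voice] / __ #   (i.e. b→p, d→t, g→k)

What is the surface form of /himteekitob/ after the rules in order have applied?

himdeegidop

Rule 1 (post-nasal voicing): /t/ is a voiceless stop immediately after the nasal /m/, so it voices to [d]. /himteekitob/ → himdeekitob.
Rule 2 (regressive voicing assimilation): no segment meets the environment; /himdeekitob/ is unchanged.
Rule 3 (intervocalic voicing): /k/ is a voiceless obstruent between vowels /e/ and /i/, so it voices to [g]. /t/ is a voiceless obstruent between vowels /i/ and /o/, so it voices to [d]. /himdeekitob/ → himdeegidob.
Rule 4 (final devoicing): /b/ is a voiced stop in word-final position, so it devoices to [p]. /himdeegidob/ → himdeegidop.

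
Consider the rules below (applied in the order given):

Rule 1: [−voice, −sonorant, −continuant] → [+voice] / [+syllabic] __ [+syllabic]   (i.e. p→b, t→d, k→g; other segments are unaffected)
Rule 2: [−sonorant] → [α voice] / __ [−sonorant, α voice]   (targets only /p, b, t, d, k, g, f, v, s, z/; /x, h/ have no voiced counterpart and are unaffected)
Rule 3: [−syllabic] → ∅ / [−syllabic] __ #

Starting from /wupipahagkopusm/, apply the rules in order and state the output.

wubibahakkobus

Rule 1 (intervocalic voicing): /p/ is a voiceless stop between vowels /u/ and /i/, so it voices to [b]. /p/ is a voiceless stop between vowels /i/ and /a/, so it voices to [b]. /p/ is a voiceless stop between vowels /o/ and /u/, so it voices to [b]. /wupipahagkopusm/ → wubibahagkobusm.
Rule 2 (regressive voicing assimilation): /g/ precedes the voiceless obstruent /k/, so it devoices to [k] by assimilation. /wubibahagkobusm/ → wubibahakkobusm.
Rule 3 (final cluster simplification): /m/ is the second consonant of a word-final cluster /sm/, so it deletes. /wubibahakkobusm/ → wubibahakkobus.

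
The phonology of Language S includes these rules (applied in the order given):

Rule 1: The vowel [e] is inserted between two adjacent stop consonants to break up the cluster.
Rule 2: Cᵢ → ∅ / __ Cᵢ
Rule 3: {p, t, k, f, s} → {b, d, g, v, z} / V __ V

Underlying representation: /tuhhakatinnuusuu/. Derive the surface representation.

tuhagadinuuzuu

Rule 1 (stop-cluster e-epenthesis): no segment meets the environment; /tuhhakatinnuusuu/ is unchanged.
Rule 2 (degemination): /hh/ is a geminate; the first /h/ deletes. /nn/ is a geminate; the first /n/ deletes. /tuhhakatinnuusuu/ → tuhakatinuusuu.
Rule 3 (intervocalic voicing): /k/ is a voiceless obstruent between vowels /a/ and /a/, so it voices to [g]. /t/ is a voiceless obstruent between vowels /a/ and /i/, so it voices to [d]. /s/ is a voiceless obstruent between vowels /u/ and /u/, so it voices to [z]. /tuhakatinuusuu/ → tuhagadinuuzuu.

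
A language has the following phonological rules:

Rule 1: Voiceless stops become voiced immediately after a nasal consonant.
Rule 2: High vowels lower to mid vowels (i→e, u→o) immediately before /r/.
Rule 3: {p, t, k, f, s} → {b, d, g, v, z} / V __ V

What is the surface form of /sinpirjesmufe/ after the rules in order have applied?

sinberjesmuve

Rule 1 (post-nasal voicing): /p/ is a voiceless stop immediately after the nasal /n/, so it voices to [b]. /sinpirjesmufe/ → sinbirjesmufe.
Rule 2 (pre-rhotic lowering): /i/ is a high vowel immediately before /r/, so it lowers to [e]. /sinbirjesmufe/ → sinberjesmufe.
Rule 3 (intervocalic voicing): /f/ is a voiceless obstruent between vowels /u/ and /e/, so it voices to [v]. /sinberjesmufe/ → sinberjesmuve.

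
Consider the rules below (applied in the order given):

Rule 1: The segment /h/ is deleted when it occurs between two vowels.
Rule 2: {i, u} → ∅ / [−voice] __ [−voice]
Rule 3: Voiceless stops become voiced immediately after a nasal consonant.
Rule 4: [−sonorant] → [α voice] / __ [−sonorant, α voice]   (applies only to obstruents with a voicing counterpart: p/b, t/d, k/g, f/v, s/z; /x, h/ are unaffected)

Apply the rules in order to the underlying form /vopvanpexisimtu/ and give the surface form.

vobvanbexsimdu

Rule 1 (intervocalic h-deletion): no segment meets the environment; /vopvanpexisimtu/ is unchanged.
Rule 2 (high vowel syncope): /i/ is a high vowel flanked by voiceless consonants /x/ and /s/, so it deletes. /vopvanpexisimtu/ → vopvanpexsimtu.
Rule 3 (post-nasal voicing): /p/ is a voiceless stop immediately after the nasal /n/, so it voices to [b]. /t/ is a voiceless stop immediately after the nasal /m/, so it voices to [d]. /vopvanpexsimtu/ → vopvanbexsimdu.
Rule 4 (regressive voicing assimilation): /p/ precedes the voiced obstruent /v/, so it voices to [b] by assimilation. /vopvanbexsimdu/ → vobvanbexsimdu.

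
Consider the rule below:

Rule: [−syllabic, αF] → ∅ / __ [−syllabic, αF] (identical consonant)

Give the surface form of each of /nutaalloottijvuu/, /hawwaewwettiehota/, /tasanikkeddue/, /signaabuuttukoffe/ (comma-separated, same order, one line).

/nutaalloottijvuu/: /ll/ is a geminate; the first /l/ deletes. /tt/ is a geminate; the first /t/ deletes. → [nutaalootijvuu].
/hawwaewwettiehota/: /ww/ is a geminate; the first /w/ deletes. /ww/ is a geminate; the first /w/ deletes. /tt/ is a geminate; the first /t/ deletes. → [hawaewetiehota].
/tasanikkeddue/: /kk/ is a geminate; the first /k/ deletes. /dd/ is a geminate; the first /d/ deletes. → [tasanikedue].
/signaabuuttukoffe/: /tt/ is a geminate; the first /t/ deletes. /ff/ is a geminate; the first /f/ deletes. → [signaabuutukofe].

nutaalootijvuu, hawaewetiehota, tasanikedue, signaabuutukofe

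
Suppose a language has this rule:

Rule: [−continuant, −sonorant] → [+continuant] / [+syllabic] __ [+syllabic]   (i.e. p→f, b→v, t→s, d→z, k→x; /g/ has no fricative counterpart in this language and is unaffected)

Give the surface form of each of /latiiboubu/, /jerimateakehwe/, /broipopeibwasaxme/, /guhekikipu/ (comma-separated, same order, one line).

lasiivouvu, jerimaseaxehwe, broifofeibwasaxme, guhexixifu

/latiiboubu/: /t/ is a stop between vowels /a/ and /i/, so it spirantizes to the fricative [s]. /b/ is a stop between vowels /i/ and /o/, so it spirantizes to the fricative [v]. /b/ is a stop between vowels /u/ and /u/, so it spirantizes to the fricative [v]. → [lasiivouvu].
/jerimateakehwe/: /t/ is a stop between vowels /a/ and /e/, so it spirantizes to the fricative [s]. /k/ is a stop between vowels /a/ and /e/, so it spirantizes to the fricative [x]. → [jerimaseaxehwe].
/broipopeibwasaxme/: /p/ is a stop between vowels /i/ and /o/, so it spirantizes to the fricative [f]. /p/ is a stop between vowels /o/ and /e/, so it spirantizes to the fricative [f]. → [broifofeibwasaxme].
/guhekikipu/: /k/ is a stop between vowels /e/ and /i/, so it spirantizes to the fricative [x]. /k/ is a stop between vowels /i/ and /i/, so it spirantizes to the fricative [x]. /p/ is a stop between vowels /i/ and /u/, so it spirantizes to the fricative [f]. → [guhexixifu].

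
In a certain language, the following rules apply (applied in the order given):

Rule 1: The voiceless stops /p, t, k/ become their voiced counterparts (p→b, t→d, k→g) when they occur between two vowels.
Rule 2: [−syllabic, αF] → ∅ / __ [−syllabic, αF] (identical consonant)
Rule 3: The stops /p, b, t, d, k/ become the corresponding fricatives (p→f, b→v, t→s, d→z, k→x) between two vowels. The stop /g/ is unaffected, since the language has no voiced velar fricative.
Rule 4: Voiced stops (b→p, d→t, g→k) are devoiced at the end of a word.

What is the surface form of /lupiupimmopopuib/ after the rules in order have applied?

Rule 1 (intervocalic voicing): /p/ is a voiceless stop between vowels /u/ and /i/, so it voices to [b]. /p/ is a voiceless stop between vowels /u/ and /i/, so it voices to [b]. /p/ is a voiceless stop between vowels /o/ and /o/, so it voices to [b]. /p/ is a voiceless stop between vowels /o/ and /u/, so it voices to [b]. /lupiupimmopopuib/ → lubiubimmobobuib.
Rule 2 (degemination): /mm/ is a geminate; the first /m/ deletes. /lubiubimmobobuib/ → lubiubimobobuib.
Rule 3 (intervocalic spirantization): /b/ is a stop between vowels /u/ and /i/, so it spirantizes to the fricative [v]. /b/ is a stop between vowels /u/ and /i/, so it spirantizes to the fricative [v]. /b/ is a stop between vowels /o/ and /o/, so it spirantizes to the fricative [v]. /b/ is a stop between vowels /o/ and /u/, so it spirantizes to the fricative [v]. /lubiubimobobuib/ → luviuvimovovuib.
Rule 4 (final devoicing): /b/ is a voiced stop in word-final position, so it devoices to [p]. /luviuvimovovuib/ → luviuvimovovuip.

luviuvimovovuip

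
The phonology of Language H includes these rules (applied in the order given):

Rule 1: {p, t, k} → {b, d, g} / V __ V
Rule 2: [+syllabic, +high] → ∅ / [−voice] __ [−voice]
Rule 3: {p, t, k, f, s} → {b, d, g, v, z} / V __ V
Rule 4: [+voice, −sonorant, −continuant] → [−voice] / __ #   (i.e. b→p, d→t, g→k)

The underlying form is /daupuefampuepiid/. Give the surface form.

Rule 1 (intervocalic voicing): /p/ is a voiceless stop between vowels /u/ and /u/, so it voices to [b]. /p/ is a voiceless stop between vowels /e/ and /i/, so it voices to [b]. /daupuefampuepiid/ → daubuefampuebiid.
Rule 2 (high vowel syncope): no segment meets the environment; /daubuefampuebiid/ is unchanged.
Rule 3 (intervocalic voicing): /f/ is a voiceless obstruent between vowels /e/ and /a/, so it voices to [v]. /daubuefampuebiid/ → daubuevampuebiid.
Rule 4 (final devoicing): /d/ is a voiced stop in word-final position, so it devoices to [t]. /daubuevampuebiid/ → daubuevampuebiit.

daubuevampuebiit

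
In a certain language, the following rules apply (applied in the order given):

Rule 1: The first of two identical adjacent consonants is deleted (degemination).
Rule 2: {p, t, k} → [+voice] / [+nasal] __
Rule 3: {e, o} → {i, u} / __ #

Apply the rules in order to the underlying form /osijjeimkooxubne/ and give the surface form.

Rule 1 (degemination): /jj/ is a geminate; the first /j/ deletes. /osijjeimkooxubne/ → osijeimkooxubne.
Rule 2 (post-nasal voicing): /k/ is a voiceless stop immediately after the nasal /m/, so it voices to [g]. /osijeimkooxubne/ → osijeimgooxubne.
Rule 3 (final vowel raising): /e/ is a mid vowel in word-final position, so it raises to [i]. /osijeimgooxubne/ → osijeimgooxubni.

osijeimgooxubni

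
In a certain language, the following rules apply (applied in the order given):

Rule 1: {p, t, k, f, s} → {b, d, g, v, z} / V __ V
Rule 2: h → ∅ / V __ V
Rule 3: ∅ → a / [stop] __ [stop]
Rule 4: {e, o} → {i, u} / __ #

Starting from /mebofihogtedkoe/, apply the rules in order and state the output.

meboviogatedakoi

Rule 1 (intervocalic voicing): /f/ is a voiceless obstruent between vowels /o/ and /i/, so it voices to [v]. /mebofihogtedkoe/ → mebovihogtedkoe.
Rule 2 (intervocalic h-deletion): /h/ occurs between vowels /i/ and /o/, so it deletes. /mebovihogtedkoe/ → meboviogtedkoe.
Rule 3 (stop-cluster a-epenthesis): /g/ and /t/ form a stop–stop cluster, so [a] is inserted between them. /d/ and /k/ form a stop–stop cluster, so [a] is inserted between them. /meboviogtedkoe/ → meboviogatedakoe.
Rule 4 (final vowel raising): /e/ is a mid vowel in word-final position, so it raises to [i]. /meboviogatedakoe/ → meboviogatedakoi.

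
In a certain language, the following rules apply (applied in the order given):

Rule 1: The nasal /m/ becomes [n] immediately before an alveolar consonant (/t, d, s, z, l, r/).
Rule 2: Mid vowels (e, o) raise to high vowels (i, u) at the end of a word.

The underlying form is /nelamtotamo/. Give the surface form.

Rule 1 (nasal place assimilation): /m/ precedes the alveolar consonant /t/, so it assimilates in place to [n]. /nelamtotamo/ → nelantotamo.
Rule 2 (final vowel raising): /o/ is a mid vowel in word-final position, so it raises to [u]. /nelantotamo/ → nelantotamu.

nelantotamu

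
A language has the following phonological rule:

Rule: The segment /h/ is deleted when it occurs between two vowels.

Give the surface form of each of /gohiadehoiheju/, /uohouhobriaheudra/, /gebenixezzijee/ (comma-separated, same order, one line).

/gohiadehoiheju/: /h/ occurs between vowels /o/ and /i/, so it deletes. /h/ occurs between vowels /e/ and /o/, so it deletes. /h/ occurs between vowels /i/ and /e/, so it deletes. → [goiadeoieju].
/uohouhobriaheudra/: /h/ occurs between vowels /o/ and /o/, so it deletes. /h/ occurs between vowels /u/ and /o/, so it deletes. /h/ occurs between vowels /a/ and /e/, so it deletes. → [uoouobriaeudra].
/gebenixezzijee/: the rule's environment is not met; surfaces unchanged as [gebenixezzijee].

goiadeoieju, uoouobriaeudra, gebenixezzijee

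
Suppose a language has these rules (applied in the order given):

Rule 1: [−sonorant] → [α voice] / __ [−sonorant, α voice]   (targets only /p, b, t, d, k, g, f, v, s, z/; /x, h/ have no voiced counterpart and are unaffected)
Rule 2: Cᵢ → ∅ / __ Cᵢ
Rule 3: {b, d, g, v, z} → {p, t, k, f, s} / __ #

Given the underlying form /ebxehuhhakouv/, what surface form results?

Rule 1 (regressive voicing assimilation): /b/ precedes the voiceless obstruent /x/, so it devoices to [p] by assimilation. /ebxehuhhakouv/ → epxehuhhakouv.
Rule 2 (degemination): /hh/ is a geminate; the first /h/ deletes. /epxehuhhakouv/ → epxehuhakouv.
Rule 3 (final devoicing): /v/ is a voiced obstruent in word-final position, so it devoices to [f]. /epxehuhakouv/ → epxehuhakouf.

epxehuhakouf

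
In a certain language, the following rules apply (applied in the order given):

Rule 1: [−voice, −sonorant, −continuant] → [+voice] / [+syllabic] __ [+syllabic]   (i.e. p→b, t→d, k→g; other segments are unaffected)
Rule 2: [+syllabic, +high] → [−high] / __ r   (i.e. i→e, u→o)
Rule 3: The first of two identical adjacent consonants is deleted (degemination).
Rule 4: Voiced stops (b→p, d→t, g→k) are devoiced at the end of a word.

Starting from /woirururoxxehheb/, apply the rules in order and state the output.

Rule 1 (intervocalic voicing): no segment meets the environment; /woirururoxxehheb/ is unchanged.
Rule 2 (pre-rhotic lowering): /i/ is a high vowel immediately before /r/, so it lowers to [e]. /u/ is a high vowel immediately before /r/, so it lowers to [o]. /u/ is a high vowel immediately before /r/, so it lowers to [o]. /woirururoxxehheb/ → woerororoxxehheb.
Rule 3 (degemination): /xx/ is a geminate; the first /x/ deletes. /hh/ is a geminate; the first /h/ deletes. /woerororoxxehheb/ → woerororoxeheb.
Rule 4 (final devoicing): /b/ is a voiced stop in word-final position, so it devoices to [p]. /woerororoxeheb/ → woerororoxehep.

woerororoxehep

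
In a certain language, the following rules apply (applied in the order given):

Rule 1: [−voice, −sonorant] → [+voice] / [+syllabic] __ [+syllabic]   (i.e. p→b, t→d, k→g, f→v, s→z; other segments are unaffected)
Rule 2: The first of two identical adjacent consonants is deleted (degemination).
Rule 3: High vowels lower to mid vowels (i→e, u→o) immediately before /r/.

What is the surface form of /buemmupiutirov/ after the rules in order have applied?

buemubiuderov

Rule 1 (intervocalic voicing): /p/ is a voiceless obstruent between vowels /u/ and /i/, so it voices to [b]. /t/ is a voiceless obstruent between vowels /u/ and /i/, so it voices to [d]. /buemmupiutirov/ → buemmubiudirov.
Rule 2 (degemination): /mm/ is a geminate; the first /m/ deletes. /buemmubiudirov/ → buemubiudirov.
Rule 3 (pre-rhotic lowering): /i/ is a high vowel immediately before /r/, so it lowers to [e]. /buemubiudirov/ → buemubiuderov.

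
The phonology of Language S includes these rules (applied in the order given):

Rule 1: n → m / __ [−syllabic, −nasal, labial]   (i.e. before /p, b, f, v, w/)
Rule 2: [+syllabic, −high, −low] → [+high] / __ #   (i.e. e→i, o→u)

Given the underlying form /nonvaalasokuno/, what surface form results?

Rule 1 (nasal place assimilation): /n/ precedes the labial consonant /v/, so it assimilates in place to [m]. /nonvaalasokuno/ → nomvaalasokuno.
Rule 2 (final vowel raising): /o/ is a mid vowel in word-final position, so it raises to [u]. /nomvaalasokuno/ → nomvaalasokunu.

nomvaalasokunu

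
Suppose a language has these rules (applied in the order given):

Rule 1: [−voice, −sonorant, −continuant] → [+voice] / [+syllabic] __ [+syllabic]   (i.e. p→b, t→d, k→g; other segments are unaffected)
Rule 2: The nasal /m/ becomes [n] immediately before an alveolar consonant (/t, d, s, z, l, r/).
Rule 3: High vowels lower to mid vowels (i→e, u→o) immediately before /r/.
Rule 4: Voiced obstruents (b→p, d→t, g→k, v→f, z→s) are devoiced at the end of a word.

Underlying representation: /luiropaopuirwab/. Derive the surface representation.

Rule 1 (intervocalic voicing): /p/ is a voiceless stop between vowels /o/ and /a/, so it voices to [b]. /p/ is a voiceless stop between vowels /o/ and /u/, so it voices to [b]. /luiropaopuirwab/ → luirobaobuirwab.
Rule 2 (nasal place assimilation): no segment meets the environment; /luirobaobuirwab/ is unchanged.
Rule 3 (pre-rhotic lowering): /i/ is a high vowel immediately before /r/, so it lowers to [e]. /i/ is a high vowel immediately before /r/, so it lowers to [e]. /luirobaobuirwab/ → luerobaobuerwab.
Rule 4 (final devoicing): /b/ is a voiced obstruent in word-final position, so it devoices to [p]. /luerobaobuerwab/ → luerobaobuerwap.

luerobaobuerwap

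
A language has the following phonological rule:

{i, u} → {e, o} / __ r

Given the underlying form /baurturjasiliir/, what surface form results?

baortorjasilier

/u/ is a high vowel immediately before /r/, so it lowers to [o].
/u/ is a high vowel immediately before /r/, so it lowers to [o].
/i/ is a high vowel immediately before /r/, so it lowers to [e].
Surface form: [baortorjasilier].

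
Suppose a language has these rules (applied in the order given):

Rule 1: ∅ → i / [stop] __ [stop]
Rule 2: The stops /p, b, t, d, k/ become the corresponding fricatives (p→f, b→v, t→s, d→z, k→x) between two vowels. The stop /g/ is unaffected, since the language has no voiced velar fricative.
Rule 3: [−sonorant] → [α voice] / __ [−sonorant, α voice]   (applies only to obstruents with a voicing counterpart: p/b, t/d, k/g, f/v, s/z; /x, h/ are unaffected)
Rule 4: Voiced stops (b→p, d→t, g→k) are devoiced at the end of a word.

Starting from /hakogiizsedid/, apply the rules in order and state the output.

haxogiissezit

Rule 1 (stop-cluster i-epenthesis): no segment meets the environment; /hakogiizsedid/ is unchanged.
Rule 2 (intervocalic spirantization): /k/ is a stop between vowels /a/ and /o/, so it spirantizes to the fricative [x]. /d/ is a stop between vowels /e/ and /i/, so it spirantizes to the fricative [z]. /hakogiizsedid/ → haxogiizsezid.
Rule 3 (regressive voicing assimilation): /z/ precedes the voiceless obstruent /s/, so it devoices to [s] by assimilation. /haxogiizsezid/ → haxogiissezid.
Rule 4 (final devoicing): /d/ is a voiced stop in word-final position, so it devoices to [t]. /haxogiissezid/ → haxogiissezit.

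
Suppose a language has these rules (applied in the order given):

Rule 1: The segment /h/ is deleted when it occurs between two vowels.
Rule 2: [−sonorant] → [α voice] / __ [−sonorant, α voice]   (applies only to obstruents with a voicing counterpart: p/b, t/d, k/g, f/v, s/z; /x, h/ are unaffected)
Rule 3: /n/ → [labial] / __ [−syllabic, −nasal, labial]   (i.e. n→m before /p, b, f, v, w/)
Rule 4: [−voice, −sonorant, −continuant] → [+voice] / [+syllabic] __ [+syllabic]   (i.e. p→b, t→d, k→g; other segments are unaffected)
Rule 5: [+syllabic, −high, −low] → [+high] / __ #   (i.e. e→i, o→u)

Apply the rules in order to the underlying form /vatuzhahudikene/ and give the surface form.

vadushaudigeni

Rule 1 (intervocalic h-deletion): /h/ occurs between vowels /a/ and /u/, so it deletes. /vatuzhahudikene/ → vatuzhaudikene.
Rule 2 (regressive voicing assimilation): /z/ precedes the voiceless obstruent /h/, so it devoices to [s] by assimilation. /vatuzhaudikene/ → vatushaudikene.
Rule 3 (nasal place assimilation): no segment meets the environment; /vatushaudikene/ is unchanged.
Rule 4 (intervocalic voicing): /t/ is a voiceless stop between vowels /a/ and /u/, so it voices to [d]. /k/ is a voiceless stop between vowels /i/ and /e/, so it voices to [g]. /vatushaudikene/ → vadushaudigene.
Rule 5 (final vowel raising): /e/ is a mid vowel in word-final position, so it raises to [i]. /vadushaudigene/ → vadushaudigeni.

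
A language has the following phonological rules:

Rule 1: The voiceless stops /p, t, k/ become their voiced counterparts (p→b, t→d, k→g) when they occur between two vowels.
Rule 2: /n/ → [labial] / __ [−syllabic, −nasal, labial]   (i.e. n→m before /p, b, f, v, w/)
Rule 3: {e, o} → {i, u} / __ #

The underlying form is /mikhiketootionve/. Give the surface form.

mikhigedoodiomvi

Rule 1 (intervocalic voicing): /k/ is a voiceless stop between vowels /i/ and /e/, so it voices to [g]. /t/ is a voiceless stop between vowels /e/ and /o/, so it voices to [d]. /t/ is a voiceless stop between vowels /o/ and /i/, so it voices to [d]. /mikhiketootionve/ → mikhigedoodionve.
Rule 2 (nasal place assimilation): /n/ precedes the labial consonant /v/, so it assimilates in place to [m]. /mikhigedoodionve/ → mikhigedoodiomve.
Rule 3 (final vowel raising): /e/ is a mid vowel in word-final position, so it raises to [i]. /mikhigedoodiomve/ → mikhigedoodiomvi.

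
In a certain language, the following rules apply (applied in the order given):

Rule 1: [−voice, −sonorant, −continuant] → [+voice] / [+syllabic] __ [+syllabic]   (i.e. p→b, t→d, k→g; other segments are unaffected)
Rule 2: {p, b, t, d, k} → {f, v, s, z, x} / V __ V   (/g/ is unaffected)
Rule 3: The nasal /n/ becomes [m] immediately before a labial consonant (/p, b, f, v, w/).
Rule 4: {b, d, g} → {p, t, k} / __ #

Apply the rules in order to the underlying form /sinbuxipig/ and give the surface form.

Rule 1 (intervocalic voicing): /p/ is a voiceless stop between vowels /i/ and /i/, so it voices to [b]. /sinbuxipig/ → sinbuxibig.
Rule 2 (intervocalic spirantization): /b/ is a stop between vowels /i/ and /i/, so it spirantizes to the fricative [v]. /sinbuxibig/ → sinbuxivig.
Rule 3 (nasal place assimilation): /n/ precedes the labial consonant /b/, so it assimilates in place to [m]. /sinbuxivig/ → simbuxivig.
Rule 4 (final devoicing): /g/ is a voiced stop in word-final position, so it devoices to [k]. /simbuxivig/ → simbuxivik.

simbuxivik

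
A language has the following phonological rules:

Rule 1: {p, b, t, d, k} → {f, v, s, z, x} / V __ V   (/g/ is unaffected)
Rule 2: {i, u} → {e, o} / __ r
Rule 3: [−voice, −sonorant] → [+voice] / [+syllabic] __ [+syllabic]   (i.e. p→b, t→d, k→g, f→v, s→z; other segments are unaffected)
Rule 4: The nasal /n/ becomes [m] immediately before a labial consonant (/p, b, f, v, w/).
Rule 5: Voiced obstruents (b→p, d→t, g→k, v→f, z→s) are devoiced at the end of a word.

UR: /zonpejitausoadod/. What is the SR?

Rule 1 (intervocalic spirantization): /t/ is a stop between vowels /i/ and /a/, so it spirantizes to the fricative [s]. /d/ is a stop between vowels /a/ and /o/, so it spirantizes to the fricative [z]. /zonpejitausoadod/ → zonpejisausoazod.
Rule 2 (pre-rhotic lowering): no segment meets the environment; /zonpejisausoazod/ is unchanged.
Rule 3 (intervocalic voicing): /s/ is a voiceless obstruent between vowels /i/ and /a/, so it voices to [z]. /s/ is a voiceless obstruent between vowels /u/ and /o/, so it voices to [z]. /zonpejisausoazod/ → zonpejizauzoazod.
Rule 4 (nasal place assimilation): /n/ precedes the labial consonant /p/, so it assimilates in place to [m]. /zonpejizauzoazod/ → zompejizauzoazod.
Rule 5 (final devoicing): /d/ is a voiced obstruent in word-final position, so it devoices to [t]. /zompejizauzoazod/ → zompejizauzoazot.

zompejizauzoazot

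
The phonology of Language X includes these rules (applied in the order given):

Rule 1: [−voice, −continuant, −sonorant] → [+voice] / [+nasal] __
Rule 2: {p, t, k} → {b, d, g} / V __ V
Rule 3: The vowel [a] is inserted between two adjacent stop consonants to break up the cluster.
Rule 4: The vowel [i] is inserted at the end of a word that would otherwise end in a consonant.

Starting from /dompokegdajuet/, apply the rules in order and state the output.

Rule 1 (post-nasal voicing): /p/ is a voiceless stop immediately after the nasal /m/, so it voices to [b]. /dompokegdajuet/ → dombokegdajuet.
Rule 2 (intervocalic voicing): /k/ is a voiceless stop between vowels /o/ and /e/, so it voices to [g]. /dombokegdajuet/ → dombogegdajuet.
Rule 3 (stop-cluster a-epenthesis): /g/ and /d/ form a stop–stop cluster, so [a] is inserted between them. /dombogegdajuet/ → dombogegadajuet.
Rule 4 (final i-epenthesis): the form ends in the consonant /t/, so [i] is inserted word-finally. /dombogegadajuet/ → dombogegadajueti.

dombogegadajueti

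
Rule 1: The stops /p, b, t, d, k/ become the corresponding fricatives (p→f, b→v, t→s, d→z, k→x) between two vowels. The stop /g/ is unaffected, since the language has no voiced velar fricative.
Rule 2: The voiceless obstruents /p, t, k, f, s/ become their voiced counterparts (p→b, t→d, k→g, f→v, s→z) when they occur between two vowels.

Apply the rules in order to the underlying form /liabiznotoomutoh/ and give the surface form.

liaviznozoomuzoh

Rule 1 (intervocalic spirantization): /b/ is a stop between vowels /a/ and /i/, so it spirantizes to the fricative [v]. /t/ is a stop between vowels /o/ and /o/, so it spirantizes to the fricative [s]. /t/ is a stop between vowels /u/ and /o/, so it spirantizes to the fricative [s]. /liabiznotoomutoh/ → liaviznosoomusoh.
Rule 2 (intervocalic voicing): /s/ is a voiceless obstruent between vowels /o/ and /o/, so it voices to [z]. /s/ is a voiceless obstruent between vowels /u/ and /o/, so it voices to [z]. /liaviznosoomusoh/ → liaviznozoomuzoh.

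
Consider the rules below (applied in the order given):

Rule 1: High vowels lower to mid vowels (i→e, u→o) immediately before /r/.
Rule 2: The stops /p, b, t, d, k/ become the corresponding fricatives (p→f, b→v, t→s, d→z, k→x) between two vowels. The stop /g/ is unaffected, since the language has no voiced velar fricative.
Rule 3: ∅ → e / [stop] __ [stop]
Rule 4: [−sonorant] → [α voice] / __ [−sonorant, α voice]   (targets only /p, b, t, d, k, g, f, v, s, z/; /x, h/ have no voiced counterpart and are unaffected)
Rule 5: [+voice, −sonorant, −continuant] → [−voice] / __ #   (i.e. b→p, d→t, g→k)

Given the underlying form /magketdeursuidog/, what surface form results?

mageketedeorsuizok

Rule 1 (pre-rhotic lowering): /u/ is a high vowel immediately before /r/, so it lowers to [o]. /magketdeursuidog/ → magketdeorsuidog.
Rule 2 (intervocalic spirantization): /d/ is a stop between vowels /i/ and /o/, so it spirantizes to the fricative [z]. /magketdeorsuidog/ → magketdeorsuizog.
Rule 3 (stop-cluster e-epenthesis): /g/ and /k/ form a stop–stop cluster, so [e] is inserted between them. /t/ and /d/ form a stop–stop cluster, so [e] is inserted between them. /magketdeorsuizog/ → mageketedeorsuizog.
Rule 4 (regressive voicing assimilation): no segment meets the environment; /mageketedeorsuizog/ is unchanged.
Rule 5 (final devoicing): /g/ is a voiced stop in word-final position, so it devoices to [k]. /mageketedeorsuizog/ → mageketedeorsuizok.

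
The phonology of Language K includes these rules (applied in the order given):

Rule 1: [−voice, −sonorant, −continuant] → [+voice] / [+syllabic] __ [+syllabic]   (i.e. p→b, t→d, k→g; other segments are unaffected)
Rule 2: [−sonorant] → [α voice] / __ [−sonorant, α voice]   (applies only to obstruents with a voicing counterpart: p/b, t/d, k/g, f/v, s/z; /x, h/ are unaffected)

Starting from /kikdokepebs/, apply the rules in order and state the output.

kigdogebeps

Rule 1 (intervocalic voicing): /k/ is a voiceless stop between vowels /o/ and /e/, so it voices to [g]. /p/ is a voiceless stop between vowels /e/ and /e/, so it voices to [b]. /kikdokepebs/ → kikdogebebs.
Rule 2 (regressive voicing assimilation): /k/ precedes the voiced obstruent /d/, so it voices to [g] by assimilation. /b/ precedes the voiceless obstruent /s/, so it devoices to [p] by assimilation. /kikdogebebs/ → kigdogebeps.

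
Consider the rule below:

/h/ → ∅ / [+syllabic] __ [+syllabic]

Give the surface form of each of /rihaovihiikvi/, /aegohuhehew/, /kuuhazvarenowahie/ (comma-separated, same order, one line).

riaoviiikvi, aegoueew, kuuazvarenowaie

/rihaovihiikvi/: /h/ occurs between vowels /i/ and /a/, so it deletes. /h/ occurs between vowels /i/ and /i/, so it deletes. → [riaoviiikvi].
/aegohuhehew/: /h/ occurs between vowels /o/ and /u/, so it deletes. /h/ occurs between vowels /u/ and /e/, so it deletes. /h/ occurs between vowels /e/ and /e/, so it deletes. → [aegoueew].
/kuuhazvarenowahie/: /h/ occurs between vowels /u/ and /a/, so it deletes. /h/ occurs between vowels /a/ and /i/, so it deletes. → [kuuazvarenowaie].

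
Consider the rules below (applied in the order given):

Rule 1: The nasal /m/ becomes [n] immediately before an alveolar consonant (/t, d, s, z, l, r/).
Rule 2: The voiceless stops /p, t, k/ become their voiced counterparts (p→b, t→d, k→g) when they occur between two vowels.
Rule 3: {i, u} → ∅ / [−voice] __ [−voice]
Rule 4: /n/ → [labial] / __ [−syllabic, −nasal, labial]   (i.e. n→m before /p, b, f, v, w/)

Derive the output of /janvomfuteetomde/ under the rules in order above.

Rule 1 (nasal place assimilation): /m/ precedes the alveolar consonant /d/, so it assimilates in place to [n]. /janvomfuteetomde/ → janvomfuteetonde.
Rule 2 (intervocalic voicing): /t/ is a voiceless stop between vowels /u/ and /e/, so it voices to [d]. /t/ is a voiceless stop between vowels /e/ and /o/, so it voices to [d]. /janvomfuteetonde/ → janvomfudeedonde.
Rule 3 (high vowel syncope): no segment meets the environment; /janvomfudeedonde/ is unchanged.
Rule 4 (nasal place assimilation): /n/ precedes the labial consonant /v/, so it assimilates in place to [m]. /janvomfudeedonde/ → jamvomfudeedonde.

jamvomfudeedonde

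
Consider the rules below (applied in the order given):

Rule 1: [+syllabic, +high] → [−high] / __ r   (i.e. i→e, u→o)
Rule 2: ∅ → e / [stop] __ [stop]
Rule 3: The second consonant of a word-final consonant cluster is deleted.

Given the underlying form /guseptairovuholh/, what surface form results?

gusepetaerovuhol

Rule 1 (pre-rhotic lowering): /i/ is a high vowel immediately before /r/, so it lowers to [e]. /guseptairovuholh/ → guseptaerovuholh.
Rule 2 (stop-cluster e-epenthesis): /p/ and /t/ form a stop–stop cluster, so [e] is inserted between them. /guseptaerovuholh/ → gusepetaerovuholh.
Rule 3 (final cluster simplification): /h/ is the second consonant of a word-final cluster /lh/, so it deletes. /gusepetaerovuholh/ → gusepetaerovuhol.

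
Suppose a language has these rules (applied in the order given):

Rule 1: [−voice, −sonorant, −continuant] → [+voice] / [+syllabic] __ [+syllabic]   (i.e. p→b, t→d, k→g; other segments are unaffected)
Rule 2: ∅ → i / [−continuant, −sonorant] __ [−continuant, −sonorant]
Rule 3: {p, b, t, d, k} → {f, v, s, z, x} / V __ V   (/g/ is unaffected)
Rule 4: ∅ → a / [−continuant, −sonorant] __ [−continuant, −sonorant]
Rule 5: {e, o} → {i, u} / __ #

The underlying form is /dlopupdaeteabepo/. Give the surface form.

Rule 1 (intervocalic voicing): /p/ is a voiceless stop between vowels /o/ and /u/, so it voices to [b]. /t/ is a voiceless stop between vowels /e/ and /e/, so it voices to [d]. /p/ is a voiceless stop between vowels /e/ and /o/, so it voices to [b]. /dlopupdaeteabepo/ → dlobupdaedeabebo.
Rule 2 (stop-cluster i-epenthesis): /p/ and /d/ form a stop–stop cluster, so [i] is inserted between them. /dlobupdaedeabebo/ → dlobupidaedeabebo.
Rule 3 (intervocalic spirantization): /b/ is a stop between vowels /o/ and /u/, so it spirantizes to the fricative [v]. /p/ is a stop between vowels /u/ and /i/, so it spirantizes to the fricative [f]. /d/ is a stop between vowels /i/ and /a/, so it spirantizes to the fricative [z]. /d/ is a stop between vowels /e/ and /e/, so it spirantizes to the fricative [z]. /b/ is a stop between vowels /a/ and /e/, so it spirantizes to the fricative [v]. /b/ is a stop between vowels /e/ and /o/, so it spirantizes to the fricative [v]. /dlobupidaedeabebo/ → dlovufizaezeavevo.
Rule 4 (stop-cluster a-epenthesis): no segment meets the environment; /dlovufizaezeavevo/ is unchanged.
Rule 5 (final vowel raising): /o/ is a mid vowel in word-final position, so it raises to [u]. /dlovufizaezeavevo/ → dlovufizaezeavevu.

dlovufizaezeavevu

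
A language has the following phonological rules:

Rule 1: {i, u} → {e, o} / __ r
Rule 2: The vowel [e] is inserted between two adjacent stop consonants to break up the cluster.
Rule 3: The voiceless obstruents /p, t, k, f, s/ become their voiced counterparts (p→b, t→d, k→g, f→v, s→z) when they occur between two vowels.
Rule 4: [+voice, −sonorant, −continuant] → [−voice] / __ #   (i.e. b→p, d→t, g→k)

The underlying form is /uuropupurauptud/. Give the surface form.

uorobuboraubedut

Rule 1 (pre-rhotic lowering): /u/ is a high vowel immediately before /r/, so it lowers to [o]. /u/ is a high vowel immediately before /r/, so it lowers to [o]. /uuropupurauptud/ → uoropuporauptud.
Rule 2 (stop-cluster e-epenthesis): /p/ and /t/ form a stop–stop cluster, so [e] is inserted between them. /uoropuporauptud/ → uoropuporaupetud.
Rule 3 (intervocalic voicing): /p/ is a voiceless obstruent between vowels /o/ and /u/, so it voices to [b]. /p/ is a voiceless obstruent between vowels /u/ and /o/, so it voices to [b]. /p/ is a voiceless obstruent between vowels /u/ and /e/, so it voices to [b]. /t/ is a voiceless obstruent between vowels /e/ and /u/, so it voices to [d]. /uoropuporaupetud/ → uorobuboraubedud.
Rule 4 (final devoicing): /d/ is a voiced stop in word-final position, so it devoices to [t]. /uorobuboraubedud/ → uorobuboraubedut.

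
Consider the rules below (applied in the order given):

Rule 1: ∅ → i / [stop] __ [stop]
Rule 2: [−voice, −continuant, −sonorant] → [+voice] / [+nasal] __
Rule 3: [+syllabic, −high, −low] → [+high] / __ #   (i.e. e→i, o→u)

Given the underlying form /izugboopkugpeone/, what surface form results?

izugiboopikugipeoni

Rule 1 (stop-cluster i-epenthesis): /g/ and /b/ form a stop–stop cluster, so [i] is inserted between them. /p/ and /k/ form a stop–stop cluster, so [i] is inserted between them. /g/ and /p/ form a stop–stop cluster, so [i] is inserted between them. /izugboopkugpeone/ → izugiboopikugipeone.
Rule 2 (post-nasal voicing): no segment meets the environment; /izugiboopikugipeone/ is unchanged.
Rule 3 (final vowel raising): /e/ is a mid vowel in word-final position, so it raises to [i]. /izugiboopikugipeone/ → izugiboopikugipeoni.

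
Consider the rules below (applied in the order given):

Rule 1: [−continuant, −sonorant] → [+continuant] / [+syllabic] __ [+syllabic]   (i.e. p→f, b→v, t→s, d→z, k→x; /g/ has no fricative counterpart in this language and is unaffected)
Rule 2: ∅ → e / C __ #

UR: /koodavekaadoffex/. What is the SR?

Rule 1 (intervocalic spirantization): /d/ is a stop between vowels /o/ and /a/, so it spirantizes to the fricative [z]. /k/ is a stop between vowels /e/ and /a/, so it spirantizes to the fricative [x]. /d/ is a stop between vowels /a/ and /o/, so it spirantizes to the fricative [z]. /koodavekaadoffex/ → koozavexaazoffex.
Rule 2 (final e-epenthesis): the form ends in the consonant /x/, so [e] is inserted word-finally. /koozavexaazoffex/ → koozavexaazoffexe.

koozavexaazoffexe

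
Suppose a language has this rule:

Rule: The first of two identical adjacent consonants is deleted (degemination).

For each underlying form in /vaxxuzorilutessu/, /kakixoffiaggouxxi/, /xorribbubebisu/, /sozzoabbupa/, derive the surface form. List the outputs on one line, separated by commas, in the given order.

vaxuzorilutesu, kakixofiagouxi, xoribubebisu, sozoabupa

/vaxxuzorilutessu/: /xx/ is a geminate; the first /x/ deletes. /ss/ is a geminate; the first /s/ deletes. → [vaxuzorilutesu].
/kakixoffiaggouxxi/: /ff/ is a geminate; the first /f/ deletes. /gg/ is a geminate; the first /g/ deletes. /xx/ is a geminate; the first /x/ deletes. → [kakixofiagouxi].
/xorribbubebisu/: /rr/ is a geminate; the first /r/ deletes. /bb/ is a geminate; the first /b/ deletes. → [xoribubebisu].
/sozzoabbupa/: /zz/ is a geminate; the first /z/ deletes. /bb/ is a geminate; the first /b/ deletes. → [sozoabupa].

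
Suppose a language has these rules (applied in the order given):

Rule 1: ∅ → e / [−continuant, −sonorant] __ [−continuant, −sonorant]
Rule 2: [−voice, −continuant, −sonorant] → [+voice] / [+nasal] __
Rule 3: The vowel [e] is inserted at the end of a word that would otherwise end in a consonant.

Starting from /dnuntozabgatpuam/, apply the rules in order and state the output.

Rule 1 (stop-cluster e-epenthesis): /b/ and /g/ form a stop–stop cluster, so [e] is inserted between them. /t/ and /p/ form a stop–stop cluster, so [e] is inserted between them. /dnuntozabgatpuam/ → dnuntozabegatepuam.
Rule 2 (post-nasal voicing): /t/ is a voiceless stop immediately after the nasal /n/, so it voices to [d]. /dnuntozabegatepuam/ → dnundozabegatepuam.
Rule 3 (final e-epenthesis): the form ends in the consonant /m/, so [e] is inserted word-finally. /dnundozabegatepuam/ → dnundozabegatepuame.

dnundozabegatepuame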